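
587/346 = 587/346 = 1.70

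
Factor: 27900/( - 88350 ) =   -  2^1*3^1*19^( - 1) = -6/19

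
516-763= - 247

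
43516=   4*10879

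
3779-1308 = 2471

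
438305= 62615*7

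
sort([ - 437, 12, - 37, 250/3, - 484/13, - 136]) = [ - 437, -136 , -484/13, - 37,  12,250/3 ] 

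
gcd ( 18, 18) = 18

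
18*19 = 342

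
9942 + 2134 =12076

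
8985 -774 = 8211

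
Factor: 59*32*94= 2^6*47^1*59^1= 177472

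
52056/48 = 2169/2= 1084.50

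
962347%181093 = 56882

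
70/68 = 35/34=1.03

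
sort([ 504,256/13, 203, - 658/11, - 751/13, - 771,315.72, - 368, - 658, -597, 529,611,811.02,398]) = [ - 771, - 658, - 597, - 368, - 658/11,  -  751/13, 256/13, 203, 315.72, 398,504, 529,611 , 811.02 ] 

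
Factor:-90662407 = - 11^1*8242037^1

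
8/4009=8/4009 = 0.00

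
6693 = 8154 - 1461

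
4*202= 808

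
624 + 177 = 801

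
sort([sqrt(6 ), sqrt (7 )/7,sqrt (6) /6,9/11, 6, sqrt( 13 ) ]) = [ sqrt( 7 ) /7, sqrt(6) /6, 9/11 , sqrt(6),sqrt( 13),  6 ] 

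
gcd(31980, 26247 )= 39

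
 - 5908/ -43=5908/43 = 137.40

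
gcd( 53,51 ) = 1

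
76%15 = 1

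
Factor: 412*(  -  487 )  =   - 2^2 * 103^1*487^1 = -200644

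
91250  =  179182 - 87932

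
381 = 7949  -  7568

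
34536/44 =8634/11= 784.91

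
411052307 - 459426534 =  - 48374227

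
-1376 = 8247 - 9623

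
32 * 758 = 24256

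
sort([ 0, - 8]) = [ - 8, 0] 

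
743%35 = 8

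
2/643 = 2/643 = 0.00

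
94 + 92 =186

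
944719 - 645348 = 299371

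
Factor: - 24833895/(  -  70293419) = 3^1*5^1*7^(  -  1 )* 17^ (-1)*29^( - 1)*20369^( -1 ) * 1655593^1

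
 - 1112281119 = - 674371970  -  437909149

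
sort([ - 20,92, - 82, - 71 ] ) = [ - 82, - 71, - 20, 92 ]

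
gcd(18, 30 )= 6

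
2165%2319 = 2165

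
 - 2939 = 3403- 6342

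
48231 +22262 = 70493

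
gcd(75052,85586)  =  2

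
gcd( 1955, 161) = 23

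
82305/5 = 16461 = 16461.00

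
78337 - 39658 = 38679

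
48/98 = 24/49= 0.49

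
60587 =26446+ 34141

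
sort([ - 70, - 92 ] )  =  [ - 92,  -  70]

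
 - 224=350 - 574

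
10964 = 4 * 2741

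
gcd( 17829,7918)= 1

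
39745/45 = 7949/9 = 883.22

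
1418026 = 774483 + 643543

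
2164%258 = 100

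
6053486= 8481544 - 2428058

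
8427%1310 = 567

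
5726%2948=2778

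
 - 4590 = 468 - 5058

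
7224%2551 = 2122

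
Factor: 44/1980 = 3^ ( - 2)*5^( - 1) = 1/45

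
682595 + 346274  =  1028869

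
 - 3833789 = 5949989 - 9783778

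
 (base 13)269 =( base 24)hh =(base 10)425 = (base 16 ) 1A9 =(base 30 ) E5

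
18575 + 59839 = 78414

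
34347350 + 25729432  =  60076782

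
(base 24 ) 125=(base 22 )16D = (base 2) 1001110101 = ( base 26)O5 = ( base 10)629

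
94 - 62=32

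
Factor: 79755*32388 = 2^2*3^2*5^1*13^1 * 409^1*2699^1= 2583104940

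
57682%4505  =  3622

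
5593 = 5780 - 187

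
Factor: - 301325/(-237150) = 709/558 = 2^( - 1)*3^ ( - 2)*31^( - 1 )*709^1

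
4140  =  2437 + 1703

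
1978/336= 989/168 = 5.89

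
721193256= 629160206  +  92033050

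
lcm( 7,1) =7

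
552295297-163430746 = 388864551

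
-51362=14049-65411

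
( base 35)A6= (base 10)356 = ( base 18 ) 11e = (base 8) 544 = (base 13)215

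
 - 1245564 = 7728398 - 8973962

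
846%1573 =846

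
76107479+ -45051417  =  31056062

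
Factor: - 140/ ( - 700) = 5^( - 1) = 1/5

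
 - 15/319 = -15/319 = - 0.05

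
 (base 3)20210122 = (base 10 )4958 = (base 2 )1001101011110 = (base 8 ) 11536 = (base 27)6LH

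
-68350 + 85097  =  16747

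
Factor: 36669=3^1*17^1*719^1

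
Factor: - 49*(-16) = 784 = 2^4*7^2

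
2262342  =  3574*633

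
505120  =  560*902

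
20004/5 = 4000 + 4/5 = 4000.80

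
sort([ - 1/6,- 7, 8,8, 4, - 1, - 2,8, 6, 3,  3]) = [ - 7 , - 2, - 1, - 1/6, 3, 3, 4, 6,8, 8, 8 ] 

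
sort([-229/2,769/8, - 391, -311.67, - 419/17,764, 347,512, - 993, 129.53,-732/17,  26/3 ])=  [-993 , - 391, - 311.67, - 229/2, - 732/17 ,-419/17 , 26/3,769/8, 129.53, 347,512, 764]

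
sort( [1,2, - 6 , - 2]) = [ - 6,  -  2 , 1, 2] 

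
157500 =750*210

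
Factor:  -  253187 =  - 11^1*23017^1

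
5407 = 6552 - 1145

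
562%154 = 100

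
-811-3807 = -4618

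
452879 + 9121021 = 9573900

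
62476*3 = 187428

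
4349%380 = 169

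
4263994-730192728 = - 725928734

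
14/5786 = 7/2893 = 0.00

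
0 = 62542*0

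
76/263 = 76/263  =  0.29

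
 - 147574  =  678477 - 826051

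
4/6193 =4/6193= 0.00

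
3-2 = 1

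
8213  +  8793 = 17006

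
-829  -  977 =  - 1806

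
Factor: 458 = 2^1*229^1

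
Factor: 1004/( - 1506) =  - 2^1*3^( - 1 ) =- 2/3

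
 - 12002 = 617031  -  629033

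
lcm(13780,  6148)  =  399620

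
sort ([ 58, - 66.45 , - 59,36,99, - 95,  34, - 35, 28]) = [ - 95 , - 66.45, - 59, - 35, 28,  34, 36,  58,99]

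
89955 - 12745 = 77210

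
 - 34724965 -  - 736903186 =702178221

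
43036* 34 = 1463224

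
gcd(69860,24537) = 1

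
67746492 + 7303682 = 75050174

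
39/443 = 39/443 = 0.09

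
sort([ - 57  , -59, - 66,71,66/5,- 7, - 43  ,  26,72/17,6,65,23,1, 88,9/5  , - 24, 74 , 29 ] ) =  [ - 66, - 59, - 57,-43,  -  24, - 7,1, 9/5 , 72/17,  6,66/5, 23,26 , 29 , 65,71,74,88]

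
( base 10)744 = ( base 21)1e9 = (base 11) 617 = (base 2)1011101000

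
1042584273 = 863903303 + 178680970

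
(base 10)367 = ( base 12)267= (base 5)2432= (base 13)223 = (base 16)16F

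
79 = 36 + 43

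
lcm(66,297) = 594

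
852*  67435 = 57454620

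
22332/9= 7444/3 = 2481.33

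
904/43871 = 904/43871 = 0.02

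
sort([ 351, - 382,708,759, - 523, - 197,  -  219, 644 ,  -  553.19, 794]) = [ - 553.19,-523, - 382, - 219,-197, 351,644, 708 , 759,794 ]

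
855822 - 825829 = 29993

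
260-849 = -589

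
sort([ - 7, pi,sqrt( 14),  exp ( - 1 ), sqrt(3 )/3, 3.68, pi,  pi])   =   [ - 7, exp( - 1 ) , sqrt(3 ) /3 , pi,pi, pi,  3.68,sqrt( 14 )]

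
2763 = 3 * 921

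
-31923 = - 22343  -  9580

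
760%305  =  150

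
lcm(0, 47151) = 0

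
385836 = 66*5846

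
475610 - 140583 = 335027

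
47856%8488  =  5416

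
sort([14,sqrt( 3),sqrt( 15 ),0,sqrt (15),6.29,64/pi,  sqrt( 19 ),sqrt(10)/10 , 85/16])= [0,  sqrt(10)/10,sqrt( 3 ), sqrt( 15 ), sqrt( 15 ),  sqrt(19 ), 85/16,  6.29, 14,64/pi ] 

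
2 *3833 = 7666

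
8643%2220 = 1983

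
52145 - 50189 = 1956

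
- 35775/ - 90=397 + 1/2 = 397.50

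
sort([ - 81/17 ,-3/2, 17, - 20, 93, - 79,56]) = [ - 79, - 20, - 81/17, - 3/2  ,  17, 56, 93]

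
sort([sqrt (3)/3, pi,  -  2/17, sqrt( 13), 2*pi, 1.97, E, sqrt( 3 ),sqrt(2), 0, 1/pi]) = [ - 2/17, 0, 1/pi, sqrt( 3 ) /3, sqrt( 2), sqrt( 3), 1.97,E, pi, sqrt(13), 2*pi ] 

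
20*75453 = 1509060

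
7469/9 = 829 + 8/9 = 829.89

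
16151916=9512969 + 6638947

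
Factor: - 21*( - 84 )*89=2^2*3^2 * 7^2* 89^1  =  156996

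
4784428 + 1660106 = 6444534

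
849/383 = 2 + 83/383  =  2.22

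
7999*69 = 551931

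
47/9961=47/9961 = 0.00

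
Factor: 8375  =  5^3*67^1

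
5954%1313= 702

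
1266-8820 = -7554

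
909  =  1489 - 580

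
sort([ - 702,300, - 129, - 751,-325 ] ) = [  -  751, - 702, - 325, - 129,300 ] 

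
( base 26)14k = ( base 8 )1440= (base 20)200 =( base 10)800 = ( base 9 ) 1078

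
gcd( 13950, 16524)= 18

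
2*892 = 1784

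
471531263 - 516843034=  - 45311771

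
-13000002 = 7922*( - 1641)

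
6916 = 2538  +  4378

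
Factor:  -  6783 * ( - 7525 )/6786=17014025/2262 = 2^(  -  1 )*3^( - 1)*5^2*7^2*13^(  -  1)*17^1*19^1*29^ ( - 1)*43^1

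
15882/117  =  5294/39 = 135.74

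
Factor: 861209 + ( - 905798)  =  -44589= - 3^1*89^1*167^1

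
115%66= 49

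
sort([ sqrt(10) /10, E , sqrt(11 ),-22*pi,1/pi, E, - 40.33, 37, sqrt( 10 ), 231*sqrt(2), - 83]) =[-83, - 22 * pi, - 40.33, sqrt(10)/10,1/pi,E,E,sqrt(10),sqrt(11), 37, 231*sqrt (2) ]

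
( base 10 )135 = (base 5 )1020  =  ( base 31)4B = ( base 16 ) 87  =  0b10000111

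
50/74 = 25/37 = 0.68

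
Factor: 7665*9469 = 3^1*5^1*7^1*17^1*73^1*557^1 = 72579885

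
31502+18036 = 49538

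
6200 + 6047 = 12247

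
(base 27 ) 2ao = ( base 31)1PG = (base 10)1752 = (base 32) 1mo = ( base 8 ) 3330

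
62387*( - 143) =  - 8921341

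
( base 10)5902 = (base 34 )53K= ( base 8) 13416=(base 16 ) 170e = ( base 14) 2218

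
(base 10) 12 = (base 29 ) C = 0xC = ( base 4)30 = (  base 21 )c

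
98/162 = 49/81 = 0.60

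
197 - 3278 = -3081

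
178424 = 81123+97301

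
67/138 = 67/138 = 0.49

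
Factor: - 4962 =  - 2^1*3^1*827^1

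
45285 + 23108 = 68393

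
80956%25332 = 4960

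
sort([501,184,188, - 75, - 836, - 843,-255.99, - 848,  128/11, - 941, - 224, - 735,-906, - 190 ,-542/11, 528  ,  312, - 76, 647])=[ - 941, - 906,-848, - 843,-836, - 735, - 255.99,-224, - 190, - 76, - 75, - 542/11,128/11,184,188,  312,501,528,  647 ] 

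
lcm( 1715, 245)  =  1715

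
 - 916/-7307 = 916/7307  =  0.13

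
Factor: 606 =2^1*3^1*101^1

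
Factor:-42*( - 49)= 2058 = 2^1*3^1 * 7^3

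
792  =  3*264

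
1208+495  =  1703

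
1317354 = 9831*134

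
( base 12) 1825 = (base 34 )2HJ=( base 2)101101011101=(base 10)2909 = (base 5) 43114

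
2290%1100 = 90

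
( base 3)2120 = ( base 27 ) 2F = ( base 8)105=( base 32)25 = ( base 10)69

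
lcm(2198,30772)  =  30772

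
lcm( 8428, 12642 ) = 25284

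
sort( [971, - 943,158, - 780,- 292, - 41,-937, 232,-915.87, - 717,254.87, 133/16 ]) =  [ - 943, - 937, - 915.87, - 780, - 717,-292, - 41, 133/16, 158, 232, 254.87,971 ] 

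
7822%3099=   1624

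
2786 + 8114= 10900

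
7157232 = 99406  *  72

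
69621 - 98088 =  - 28467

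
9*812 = 7308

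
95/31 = 3 + 2/31 = 3.06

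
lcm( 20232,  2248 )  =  20232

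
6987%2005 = 972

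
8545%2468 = 1141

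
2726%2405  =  321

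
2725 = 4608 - 1883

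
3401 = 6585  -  3184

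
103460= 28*3695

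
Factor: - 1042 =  - 2^1*521^1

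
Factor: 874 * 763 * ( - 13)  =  -2^1*7^1*13^1*19^1*23^1*109^1 = -  8669206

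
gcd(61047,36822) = 969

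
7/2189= 7/2189 = 0.00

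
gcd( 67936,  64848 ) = 3088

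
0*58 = 0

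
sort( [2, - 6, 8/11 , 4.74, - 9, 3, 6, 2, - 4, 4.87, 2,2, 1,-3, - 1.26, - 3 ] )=[  -  9, - 6, - 4, - 3, - 3, - 1.26,8/11,1, 2, 2, 2, 2, 3, 4.74, 4.87, 6 ]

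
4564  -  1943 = 2621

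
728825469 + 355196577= 1084022046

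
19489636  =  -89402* ( - 218)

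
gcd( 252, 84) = 84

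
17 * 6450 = 109650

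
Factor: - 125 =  - 5^3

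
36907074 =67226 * 549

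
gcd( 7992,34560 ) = 216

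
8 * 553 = 4424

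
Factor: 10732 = 2^2*2683^1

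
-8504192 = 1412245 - 9916437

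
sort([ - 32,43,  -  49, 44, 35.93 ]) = [ - 49, - 32,35.93,43,44]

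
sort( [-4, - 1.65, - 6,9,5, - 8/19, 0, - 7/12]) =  [ - 6, - 4,-1.65,-7/12, - 8/19, 0, 5, 9] 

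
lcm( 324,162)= 324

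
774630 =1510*513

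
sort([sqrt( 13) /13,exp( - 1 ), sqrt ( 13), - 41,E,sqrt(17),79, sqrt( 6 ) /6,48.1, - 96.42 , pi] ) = [ - 96.42, - 41,sqrt( 13)/13, exp( - 1),  sqrt( 6) /6,E, pi  ,  sqrt(13 ),  sqrt( 17),  48.1,79 ] 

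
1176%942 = 234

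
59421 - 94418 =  - 34997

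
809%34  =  27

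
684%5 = 4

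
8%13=8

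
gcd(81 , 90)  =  9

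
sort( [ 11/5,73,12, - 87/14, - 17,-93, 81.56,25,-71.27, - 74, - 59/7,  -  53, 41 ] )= [  -  93, - 74, - 71.27,  -  53,-17,-59/7,- 87/14, 11/5,  12 , 25, 41,73 , 81.56 ] 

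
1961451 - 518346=1443105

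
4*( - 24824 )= - 99296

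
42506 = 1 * 42506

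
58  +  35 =93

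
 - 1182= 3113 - 4295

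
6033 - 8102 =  - 2069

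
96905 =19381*5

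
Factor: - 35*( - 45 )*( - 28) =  - 44100=- 2^2*3^2 *5^2*7^2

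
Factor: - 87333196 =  - 2^2*19^1*479^1*2399^1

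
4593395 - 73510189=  - 68916794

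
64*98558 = 6307712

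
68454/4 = 34227/2= 17113.50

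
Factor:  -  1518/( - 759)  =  2 = 2^1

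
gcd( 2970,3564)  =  594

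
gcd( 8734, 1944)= 2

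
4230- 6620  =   - 2390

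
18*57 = 1026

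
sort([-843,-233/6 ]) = [-843, - 233/6 ]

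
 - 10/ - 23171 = 10/23171 = 0.00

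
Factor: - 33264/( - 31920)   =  3^2*5^( - 1 )*11^1*19^(-1)  =  99/95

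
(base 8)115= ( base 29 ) 2J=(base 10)77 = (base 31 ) 2f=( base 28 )2L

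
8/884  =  2/221 = 0.01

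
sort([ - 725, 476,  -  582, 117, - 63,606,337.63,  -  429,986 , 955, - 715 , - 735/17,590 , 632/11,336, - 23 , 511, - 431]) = [ - 725, - 715,-582,-431, - 429, - 63 ,  -  735/17,  -  23, 632/11,117, 336,337.63,476,511, 590,  606,955,986]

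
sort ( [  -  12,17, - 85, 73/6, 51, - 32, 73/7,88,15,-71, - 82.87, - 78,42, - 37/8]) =[ - 85, - 82.87, - 78, - 71, - 32, - 12 , - 37/8 , 73/7, 73/6,15,17,42, 51, 88 ]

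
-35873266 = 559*( - 64174)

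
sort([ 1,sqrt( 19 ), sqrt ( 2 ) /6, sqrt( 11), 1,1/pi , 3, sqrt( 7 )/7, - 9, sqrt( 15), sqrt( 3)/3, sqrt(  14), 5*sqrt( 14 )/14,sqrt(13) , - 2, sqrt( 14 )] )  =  [ - 9, - 2, sqrt( 2 ) /6, 1/pi, sqrt( 7 ) /7 , sqrt(3) /3,  1, 1, 5*sqrt(14 )/14, 3, sqrt( 11 ),  sqrt( 13), sqrt( 14 ),sqrt( 14 ),  sqrt( 15), sqrt(19)] 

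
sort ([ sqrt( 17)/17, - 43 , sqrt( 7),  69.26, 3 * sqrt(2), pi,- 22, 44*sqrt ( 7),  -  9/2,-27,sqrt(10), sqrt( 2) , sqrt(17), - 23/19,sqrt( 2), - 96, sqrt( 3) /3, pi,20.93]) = [ - 96, - 43, - 27,-22,-9/2, - 23/19,sqrt( 17) /17, sqrt( 3)/3, sqrt( 2 ), sqrt( 2), sqrt( 7), pi,pi, sqrt (10)  ,  sqrt (17),3*sqrt(2 ), 20.93 , 69.26, 44*sqrt( 7)]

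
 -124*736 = - 91264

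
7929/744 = 2643/248 = 10.66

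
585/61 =9+36/61 = 9.59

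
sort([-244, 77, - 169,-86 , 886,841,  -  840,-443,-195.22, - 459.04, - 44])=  [  -  840,  -  459.04, - 443,-244,-195.22, - 169,-86, - 44,  77, 841, 886 ]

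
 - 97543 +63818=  - 33725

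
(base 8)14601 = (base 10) 6529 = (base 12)3941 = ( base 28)895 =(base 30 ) 77j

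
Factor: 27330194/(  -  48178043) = -2^1*59^(  -  1 )  *173^1*331^ ( - 1 )*2467^( - 1)*78989^1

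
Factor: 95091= 3^1*29^1*1093^1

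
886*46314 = 41034204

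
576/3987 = 64/443 = 0.14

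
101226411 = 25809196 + 75417215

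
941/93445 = 941/93445 = 0.01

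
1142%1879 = 1142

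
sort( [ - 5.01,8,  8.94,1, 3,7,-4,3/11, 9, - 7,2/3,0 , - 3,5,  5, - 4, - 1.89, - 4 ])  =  [ - 7, - 5.01, - 4, - 4, - 4, - 3, - 1.89,0,3/11,2/3 , 1, 3, 5,5,7,8, 8.94,9 ]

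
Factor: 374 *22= 2^2*11^2*17^1 = 8228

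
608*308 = 187264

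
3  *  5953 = 17859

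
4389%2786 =1603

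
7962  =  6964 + 998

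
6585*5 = 32925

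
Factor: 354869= 354869^1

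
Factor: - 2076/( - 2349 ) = 692/783 = 2^2 * 3^( - 3)*29^( - 1)*173^1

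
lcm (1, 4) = 4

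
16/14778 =8/7389 = 0.00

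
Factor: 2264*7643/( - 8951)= - 2^3*283^1*7643^1*8951^( - 1) =- 17303752/8951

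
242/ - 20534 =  -121/10267 = - 0.01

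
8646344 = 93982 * 92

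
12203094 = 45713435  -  33510341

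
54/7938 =1/147 = 0.01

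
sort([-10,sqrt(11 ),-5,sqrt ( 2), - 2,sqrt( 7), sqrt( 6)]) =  [ - 10,-5, - 2,sqrt( 2), sqrt( 6 ),sqrt( 7), sqrt( 11)]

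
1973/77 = 1973/77 = 25.62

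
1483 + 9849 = 11332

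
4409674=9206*479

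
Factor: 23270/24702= 3^( - 1) * 5^1*13^1 * 23^( - 1)   =  65/69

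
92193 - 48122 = 44071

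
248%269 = 248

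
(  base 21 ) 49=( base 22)45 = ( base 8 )135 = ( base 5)333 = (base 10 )93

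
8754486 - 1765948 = 6988538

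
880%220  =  0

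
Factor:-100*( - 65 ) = 2^2 * 5^3*13^1 = 6500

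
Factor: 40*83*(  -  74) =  - 2^4* 5^1 *37^1*  83^1 = -  245680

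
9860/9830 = 986/983 = 1.00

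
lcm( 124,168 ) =5208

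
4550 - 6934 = - 2384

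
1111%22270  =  1111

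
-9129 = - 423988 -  - 414859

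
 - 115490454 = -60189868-55300586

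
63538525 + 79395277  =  142933802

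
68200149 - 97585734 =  - 29385585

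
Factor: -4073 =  - 4073^1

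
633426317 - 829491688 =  - 196065371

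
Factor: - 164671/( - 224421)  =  3^( - 1 ) * 13^1*53^1*313^(-1 )  =  689/939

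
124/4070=62/2035 = 0.03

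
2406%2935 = 2406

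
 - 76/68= - 19/17 = - 1.12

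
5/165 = 1/33 = 0.03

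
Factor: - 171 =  - 3^2* 19^1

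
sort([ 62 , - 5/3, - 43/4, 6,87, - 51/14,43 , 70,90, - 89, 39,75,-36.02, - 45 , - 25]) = [ - 89  , - 45, - 36.02, - 25, - 43/4, - 51/14, - 5/3,6 , 39, 43,62, 70,75,87, 90 ] 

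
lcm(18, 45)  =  90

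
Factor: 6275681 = 19^1*37^1*79^1* 113^1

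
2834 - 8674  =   - 5840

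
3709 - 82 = 3627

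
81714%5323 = 1869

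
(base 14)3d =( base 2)110111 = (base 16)37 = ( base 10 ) 55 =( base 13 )43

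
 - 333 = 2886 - 3219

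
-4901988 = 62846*( - 78 )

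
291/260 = 291/260=1.12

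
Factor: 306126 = 2^1*3^3 * 5669^1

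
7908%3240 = 1428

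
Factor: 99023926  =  2^1*43^1*1151441^1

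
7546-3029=4517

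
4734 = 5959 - 1225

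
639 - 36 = 603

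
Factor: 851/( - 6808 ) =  - 2^( - 3) = - 1/8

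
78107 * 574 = 44833418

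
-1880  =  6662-8542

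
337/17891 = 337/17891 = 0.02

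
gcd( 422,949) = 1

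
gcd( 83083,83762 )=7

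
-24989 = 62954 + -87943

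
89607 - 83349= 6258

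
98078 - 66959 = 31119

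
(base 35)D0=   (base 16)1c7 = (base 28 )g7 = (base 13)290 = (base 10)455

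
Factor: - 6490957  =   - 11^1*17^1*103^1*337^1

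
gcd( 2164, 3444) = 4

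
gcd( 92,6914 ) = 2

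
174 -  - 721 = 895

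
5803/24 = 241 + 19/24  =  241.79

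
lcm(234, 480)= 18720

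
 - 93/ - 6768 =31/2256 = 0.01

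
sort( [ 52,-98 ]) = [- 98, 52 ] 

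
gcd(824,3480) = 8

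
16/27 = 16/27 = 0.59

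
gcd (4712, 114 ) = 38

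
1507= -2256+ 3763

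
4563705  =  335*13623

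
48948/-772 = - 64 + 115/193 = -63.40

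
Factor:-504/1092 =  - 6/13 = - 2^1*3^1*13^( - 1)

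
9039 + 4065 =13104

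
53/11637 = 53/11637 =0.00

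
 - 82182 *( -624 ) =51281568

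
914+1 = 915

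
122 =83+39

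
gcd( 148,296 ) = 148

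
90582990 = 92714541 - 2131551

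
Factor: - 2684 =  -  2^2 * 11^1*61^1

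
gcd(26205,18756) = 3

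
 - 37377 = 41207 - 78584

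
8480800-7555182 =925618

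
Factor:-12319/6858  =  -97/54 = - 2^(-1)*3^(-3)*97^1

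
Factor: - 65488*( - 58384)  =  3823451392 = 2^8*41^1*89^1*4093^1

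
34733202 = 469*74058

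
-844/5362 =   -  422/2681  =  - 0.16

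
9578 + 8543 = 18121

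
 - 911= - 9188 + 8277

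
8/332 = 2/83 = 0.02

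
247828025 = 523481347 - 275653322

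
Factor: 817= 19^1*43^1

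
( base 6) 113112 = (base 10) 9764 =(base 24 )gmk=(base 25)FFE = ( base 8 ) 23044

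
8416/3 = 2805 +1/3 = 2805.33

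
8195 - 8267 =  -72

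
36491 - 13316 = 23175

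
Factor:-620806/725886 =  - 3^( - 2)*7^( -2 )*17^1*19^1*31^2*823^(-1) = - 310403/362943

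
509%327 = 182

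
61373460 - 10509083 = 50864377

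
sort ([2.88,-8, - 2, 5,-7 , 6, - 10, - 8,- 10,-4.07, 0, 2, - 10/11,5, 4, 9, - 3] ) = [ - 10, - 10,-8,-8, - 7, - 4.07,-3, - 2, -10/11,  0, 2,2.88, 4, 5, 5, 6, 9 ] 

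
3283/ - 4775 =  - 3283/4775 =-0.69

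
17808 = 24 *742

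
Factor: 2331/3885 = 3/5 = 3^1 * 5^( - 1 )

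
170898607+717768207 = 888666814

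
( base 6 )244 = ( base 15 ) 6a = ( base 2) 1100100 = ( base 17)5F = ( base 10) 100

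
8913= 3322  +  5591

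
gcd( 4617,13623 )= 57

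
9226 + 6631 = 15857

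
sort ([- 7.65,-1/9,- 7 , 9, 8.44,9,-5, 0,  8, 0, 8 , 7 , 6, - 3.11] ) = [-7.65,- 7,-5, - 3.11, - 1/9, 0, 0, 6, 7,8,8, 8.44, 9, 9] 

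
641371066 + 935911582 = 1577282648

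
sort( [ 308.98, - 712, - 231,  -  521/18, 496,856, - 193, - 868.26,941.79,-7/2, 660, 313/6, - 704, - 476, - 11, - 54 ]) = [-868.26, - 712, - 704, - 476, - 231 , - 193, - 54,-521/18,-11, - 7/2, 313/6, 308.98  ,  496,660,  856,941.79] 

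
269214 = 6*44869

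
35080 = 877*40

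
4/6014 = 2/3007= 0.00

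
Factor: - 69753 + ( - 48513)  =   - 118266 = - 2^1*3^1 *23^1*857^1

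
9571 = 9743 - 172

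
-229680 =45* ( - 5104 ) 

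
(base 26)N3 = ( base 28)LD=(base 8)1131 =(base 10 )601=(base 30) K1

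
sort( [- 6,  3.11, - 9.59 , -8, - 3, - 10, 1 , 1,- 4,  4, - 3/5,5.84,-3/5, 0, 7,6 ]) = [ - 10, - 9.59, - 8,- 6, - 4, - 3, - 3/5,-3/5 , 0 , 1,1 , 3.11,  4,5.84,  6, 7] 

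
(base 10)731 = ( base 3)1000002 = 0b1011011011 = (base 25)146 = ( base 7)2063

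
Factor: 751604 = 2^2*7^1 * 17^1*1579^1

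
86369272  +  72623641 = 158992913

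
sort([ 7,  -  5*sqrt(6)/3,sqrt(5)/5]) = [-5*sqrt(6 ) /3, sqrt(5 )/5, 7] 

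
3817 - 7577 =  - 3760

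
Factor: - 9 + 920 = 911^1=911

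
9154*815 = 7460510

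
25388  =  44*577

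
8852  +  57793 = 66645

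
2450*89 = 218050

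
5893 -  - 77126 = 83019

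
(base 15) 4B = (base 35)21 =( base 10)71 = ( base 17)43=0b1000111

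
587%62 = 29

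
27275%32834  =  27275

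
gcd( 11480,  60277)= 7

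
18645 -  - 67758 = 86403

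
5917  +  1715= 7632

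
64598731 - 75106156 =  - 10507425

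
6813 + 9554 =16367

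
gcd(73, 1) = 1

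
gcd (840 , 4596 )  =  12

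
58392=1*58392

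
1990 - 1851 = 139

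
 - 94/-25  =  94/25 = 3.76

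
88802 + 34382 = 123184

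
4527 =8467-3940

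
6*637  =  3822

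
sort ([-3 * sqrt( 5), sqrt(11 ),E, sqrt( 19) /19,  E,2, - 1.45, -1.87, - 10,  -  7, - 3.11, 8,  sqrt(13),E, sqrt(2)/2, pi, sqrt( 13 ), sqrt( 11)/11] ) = [-10, - 7,-3*sqrt( 5), - 3.11 , - 1.87,  -  1.45 , sqrt( 19)/19,  sqrt(11 ) /11,sqrt (2)/2, 2,E, E, E,  pi, sqrt( 11), sqrt ( 13 ), sqrt (13), 8]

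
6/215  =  6/215 = 0.03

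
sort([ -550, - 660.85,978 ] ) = [ - 660.85, - 550, 978 ] 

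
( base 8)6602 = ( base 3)11202002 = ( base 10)3458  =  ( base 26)530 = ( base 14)1390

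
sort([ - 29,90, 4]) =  [ - 29,  4,90] 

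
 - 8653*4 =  - 34612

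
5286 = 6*881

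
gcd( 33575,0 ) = 33575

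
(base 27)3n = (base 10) 104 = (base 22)4G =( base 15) 6E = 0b1101000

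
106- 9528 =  - 9422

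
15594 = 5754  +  9840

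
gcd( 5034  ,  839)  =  839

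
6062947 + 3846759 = 9909706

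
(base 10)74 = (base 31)2C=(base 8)112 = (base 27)2k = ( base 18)42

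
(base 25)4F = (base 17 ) 6D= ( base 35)3A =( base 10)115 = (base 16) 73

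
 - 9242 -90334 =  - 99576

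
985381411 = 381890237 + 603491174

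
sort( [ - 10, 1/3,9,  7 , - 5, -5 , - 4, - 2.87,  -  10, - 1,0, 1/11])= [ - 10, - 10, - 5, - 5, - 4,-2.87, - 1, 0, 1/11 , 1/3, 7, 9] 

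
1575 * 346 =544950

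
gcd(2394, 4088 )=14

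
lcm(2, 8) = 8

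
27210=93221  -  66011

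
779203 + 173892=953095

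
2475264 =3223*768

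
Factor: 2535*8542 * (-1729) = -37439714130  =  -2^1*3^1*5^1*7^1*13^3*19^1 * 4271^1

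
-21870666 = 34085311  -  55955977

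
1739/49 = 35 + 24/49 = 35.49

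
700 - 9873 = -9173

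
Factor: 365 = 5^1*73^1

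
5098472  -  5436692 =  - 338220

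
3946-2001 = 1945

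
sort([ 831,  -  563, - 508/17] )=[ - 563, - 508/17, 831]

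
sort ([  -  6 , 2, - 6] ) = [-6, - 6,2]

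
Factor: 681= 3^1*227^1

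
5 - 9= - 4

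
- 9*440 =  - 3960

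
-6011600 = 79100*( - 76)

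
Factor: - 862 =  -2^1*431^1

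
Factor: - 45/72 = - 2^(-3) * 5^1 = - 5/8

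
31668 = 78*406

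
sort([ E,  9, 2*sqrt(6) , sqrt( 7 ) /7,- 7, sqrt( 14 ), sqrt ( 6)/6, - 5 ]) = [ - 7, - 5, sqrt( 7 ) /7 , sqrt(6) /6, E, sqrt( 14), 2*sqrt(6),  9]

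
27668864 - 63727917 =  - 36059053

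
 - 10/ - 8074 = 5/4037 = 0.00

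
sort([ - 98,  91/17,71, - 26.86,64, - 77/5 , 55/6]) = [- 98, - 26.86, - 77/5,91/17,55/6, 64,71 ] 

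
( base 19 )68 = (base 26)4I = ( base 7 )233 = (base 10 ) 122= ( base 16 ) 7A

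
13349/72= 13349/72 = 185.40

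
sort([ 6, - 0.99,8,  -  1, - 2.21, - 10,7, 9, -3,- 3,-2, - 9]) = [ - 10, - 9, - 3, - 3 ,- 2.21, - 2, - 1,  -  0.99, 6, 7, 8, 9]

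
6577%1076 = 121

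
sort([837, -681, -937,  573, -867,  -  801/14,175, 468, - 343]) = [-937,-867,-681, - 343, - 801/14,175, 468, 573 , 837 ] 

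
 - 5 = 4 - 9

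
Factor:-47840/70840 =  -  52/77 =- 2^2 * 7^( - 1)*11^(  -  1) * 13^1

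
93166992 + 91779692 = 184946684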